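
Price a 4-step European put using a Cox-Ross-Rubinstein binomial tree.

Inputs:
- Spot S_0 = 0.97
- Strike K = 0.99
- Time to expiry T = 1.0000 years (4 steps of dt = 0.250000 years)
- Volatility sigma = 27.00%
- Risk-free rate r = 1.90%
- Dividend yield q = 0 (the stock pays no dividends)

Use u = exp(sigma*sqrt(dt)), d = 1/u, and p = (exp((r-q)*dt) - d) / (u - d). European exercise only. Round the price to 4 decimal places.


Answer: Price = V(0,0) = 0.1021

Derivation:
dt = T/N = 0.250000
u = exp(sigma*sqrt(dt)) = 1.144537; d = 1/u = 0.873716
p = (exp((r-q)*dt) - d) / (u - d) = 0.483882
Discount per step: exp(-r*dt) = 0.995261
Stock lattice S(k, i) with i counting down-moves:
  k=0: S(0,0) = 0.9700
  k=1: S(1,0) = 1.1102; S(1,1) = 0.8475
  k=2: S(2,0) = 1.2707; S(2,1) = 0.9700; S(2,2) = 0.7405
  k=3: S(3,0) = 1.4543; S(3,1) = 1.1102; S(3,2) = 0.8475; S(3,3) = 0.6470
  k=4: S(4,0) = 1.6645; S(4,1) = 1.2707; S(4,2) = 0.9700; S(4,3) = 0.7405; S(4,4) = 0.5653
Terminal payoffs V(N, i) = max(K - S_T, 0):
  V(4,0) = 0.000000; V(4,1) = 0.000000; V(4,2) = 0.020000; V(4,3) = 0.249522; V(4,4) = 0.424734
Backward induction: V(k, i) = exp(-r*dt) * [p * V(k+1, i) + (1-p) * V(k+1, i+1)].
  V(3,0) = exp(-r*dt) * [p*0.000000 + (1-p)*0.000000] = 0.000000
  V(3,1) = exp(-r*dt) * [p*0.000000 + (1-p)*0.020000] = 0.010273
  V(3,2) = exp(-r*dt) * [p*0.020000 + (1-p)*0.249522] = 0.137804
  V(3,3) = exp(-r*dt) * [p*0.249522 + (1-p)*0.424734] = 0.338341
  V(2,0) = exp(-r*dt) * [p*0.000000 + (1-p)*0.010273] = 0.005277
  V(2,1) = exp(-r*dt) * [p*0.010273 + (1-p)*0.137804] = 0.075734
  V(2,2) = exp(-r*dt) * [p*0.137804 + (1-p)*0.338341] = 0.240161
  V(1,0) = exp(-r*dt) * [p*0.005277 + (1-p)*0.075734] = 0.041444
  V(1,1) = exp(-r*dt) * [p*0.075734 + (1-p)*0.240161] = 0.159837
  V(0,0) = exp(-r*dt) * [p*0.041444 + (1-p)*0.159837] = 0.102063


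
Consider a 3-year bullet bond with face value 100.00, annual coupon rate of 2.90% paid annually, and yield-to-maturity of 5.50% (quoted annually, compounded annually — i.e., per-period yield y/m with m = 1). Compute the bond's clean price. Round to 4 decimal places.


Answer: Price = 92.9854

Derivation:
Coupon per period c = face * coupon_rate / m = 2.900000
Periods per year m = 1; per-period yield y/m = 0.055000
Number of cashflows N = 3
Cashflows (t years, CF_t, discount factor 1/(1+y/m)^(m*t), PV):
  t = 1.0000: CF_t = 2.900000, DF = 0.947867, PV = 2.748815
  t = 2.0000: CF_t = 2.900000, DF = 0.898452, PV = 2.605512
  t = 3.0000: CF_t = 102.900000, DF = 0.851614, PV = 87.631046
Price P = sum_t PV_t = 92.985373


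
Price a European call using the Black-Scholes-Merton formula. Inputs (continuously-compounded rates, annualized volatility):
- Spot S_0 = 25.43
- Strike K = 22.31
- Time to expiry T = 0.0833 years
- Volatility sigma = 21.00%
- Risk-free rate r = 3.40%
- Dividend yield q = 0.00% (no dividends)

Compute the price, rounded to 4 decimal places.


Answer: Price = 3.1900

Derivation:
d1 = (ln(S/K) + (r - q + 0.5*sigma^2) * T) / (sigma * sqrt(T)) = 2.23666578
d2 = d1 - sigma * sqrt(T) = 2.17605613
exp(-rT) = 0.99717181; exp(-qT) = 1.00000000
C = S_0 * exp(-qT) * N(d1) - K * exp(-rT) * N(d2)
N(d1) = 0.98734590; N(d2) = 0.98522447
C = 25.4300 * 1.00000000 * 0.98734590 - 22.3100 * 0.99717181 * 0.98522447 = 3.1900


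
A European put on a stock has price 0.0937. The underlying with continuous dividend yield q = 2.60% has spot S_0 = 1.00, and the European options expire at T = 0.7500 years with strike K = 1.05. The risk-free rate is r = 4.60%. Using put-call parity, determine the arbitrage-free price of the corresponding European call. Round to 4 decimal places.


Answer: Call price = 0.0600

Derivation:
Put-call parity: C - P = S_0 * exp(-qT) - K * exp(-rT).
S_0 * exp(-qT) = 1.0000 * 0.98068890 = 0.98068890
K * exp(-rT) = 1.0500 * 0.96608834 = 1.01439276
C = P + S*exp(-qT) - K*exp(-rT)
C = 0.0937 + 0.98068890 - 1.01439276 = 0.0600


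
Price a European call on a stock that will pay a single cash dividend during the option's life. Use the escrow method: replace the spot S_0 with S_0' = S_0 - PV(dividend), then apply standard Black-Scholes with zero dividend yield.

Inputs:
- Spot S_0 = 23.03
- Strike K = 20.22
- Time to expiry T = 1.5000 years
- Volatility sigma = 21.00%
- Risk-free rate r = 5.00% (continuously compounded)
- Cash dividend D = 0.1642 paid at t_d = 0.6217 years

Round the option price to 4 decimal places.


Answer: Price = 4.7829

Derivation:
PV(D) = D * exp(-r * t_d) = 0.1642 * 0.96939317 = 0.15917436
S_0' = S_0 - PV(D) = 23.0300 - 0.15917436 = 22.87082564
d1 = (ln(S_0'/K) + (r + sigma^2/2)*T) / (sigma*sqrt(T)) = 0.89917617
d2 = d1 - sigma*sqrt(T) = 0.64197975
exp(-rT) = 0.92774349
N(d1) = 0.81572059; N(d2) = 0.73955683
C = S_0' * N(d1) - K * exp(-rT) * N(d2) = 22.87082564 * 0.81572059 - 20.2200 * 0.92774349 * 0.73955683 = 4.7829


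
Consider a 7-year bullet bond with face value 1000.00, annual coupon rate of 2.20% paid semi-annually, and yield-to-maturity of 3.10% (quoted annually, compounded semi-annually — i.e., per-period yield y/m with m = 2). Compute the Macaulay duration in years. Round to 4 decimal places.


Answer: Macaulay duration = 6.5084 years

Derivation:
Coupon per period c = face * coupon_rate / m = 11.000000
Periods per year m = 2; per-period yield y/m = 0.015500
Number of cashflows N = 14
Cashflows (t years, CF_t, discount factor 1/(1+y/m)^(m*t), PV):
  t = 0.5000: CF_t = 11.000000, DF = 0.984737, PV = 10.832102
  t = 1.0000: CF_t = 11.000000, DF = 0.969706, PV = 10.666768
  t = 1.5000: CF_t = 11.000000, DF = 0.954905, PV = 10.503956
  t = 2.0000: CF_t = 11.000000, DF = 0.940330, PV = 10.343630
  t = 2.5000: CF_t = 11.000000, DF = 0.925977, PV = 10.185751
  t = 3.0000: CF_t = 11.000000, DF = 0.911844, PV = 10.030281
  t = 3.5000: CF_t = 11.000000, DF = 0.897926, PV = 9.877185
  t = 4.0000: CF_t = 11.000000, DF = 0.884220, PV = 9.726425
  t = 4.5000: CF_t = 11.000000, DF = 0.870724, PV = 9.577967
  t = 5.0000: CF_t = 11.000000, DF = 0.857434, PV = 9.431774
  t = 5.5000: CF_t = 11.000000, DF = 0.844347, PV = 9.287813
  t = 6.0000: CF_t = 11.000000, DF = 0.831459, PV = 9.146050
  t = 6.5000: CF_t = 11.000000, DF = 0.818768, PV = 9.006450
  t = 7.0000: CF_t = 1011.000000, DF = 0.806271, PV = 815.139929
Price P = sum_t PV_t = 943.756082
Macaulay numerator sum_t t * PV_t:
  t * PV_t at t = 0.5000: 5.416051
  t * PV_t at t = 1.0000: 10.666768
  t * PV_t at t = 1.5000: 15.755934
  t * PV_t at t = 2.0000: 20.687260
  t * PV_t at t = 2.5000: 25.464377
  t * PV_t at t = 3.0000: 30.090844
  t * PV_t at t = 3.5000: 34.570148
  t * PV_t at t = 4.0000: 38.905702
  t * PV_t at t = 4.5000: 43.100851
  t * PV_t at t = 5.0000: 47.158872
  t * PV_t at t = 5.5000: 51.082974
  t * PV_t at t = 6.0000: 54.876298
  t * PV_t at t = 6.5000: 58.541923
  t * PV_t at t = 7.0000: 5705.979503
Macaulay duration D = (sum_t t * PV_t) / P = 6142.297504 / 943.756082 = 6.508353


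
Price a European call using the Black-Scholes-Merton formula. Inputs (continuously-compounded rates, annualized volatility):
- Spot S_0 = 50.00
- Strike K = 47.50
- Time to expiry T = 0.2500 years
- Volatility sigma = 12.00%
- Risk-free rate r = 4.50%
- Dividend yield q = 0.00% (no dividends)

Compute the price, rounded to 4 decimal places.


Answer: Price = 3.2546

Derivation:
d1 = (ln(S/K) + (r - q + 0.5*sigma^2) * T) / (sigma * sqrt(T)) = 1.07238824
d2 = d1 - sigma * sqrt(T) = 1.01238824
exp(-rT) = 0.98881304; exp(-qT) = 1.00000000
C = S_0 * exp(-qT) * N(d1) - K * exp(-rT) * N(d2)
N(d1) = 0.85822716; N(d2) = 0.84432377
C = 50.0000 * 1.00000000 * 0.85822716 - 47.5000 * 0.98881304 * 0.84432377 = 3.2546


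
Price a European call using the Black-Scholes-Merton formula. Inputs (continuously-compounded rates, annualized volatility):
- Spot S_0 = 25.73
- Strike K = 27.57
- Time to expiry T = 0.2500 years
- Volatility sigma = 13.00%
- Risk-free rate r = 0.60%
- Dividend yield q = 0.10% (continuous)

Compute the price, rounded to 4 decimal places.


d1 = (ln(S/K) + (r - q + 0.5*sigma^2) * T) / (sigma * sqrt(T)) = -1.01089383
d2 = d1 - sigma * sqrt(T) = -1.07589383
exp(-rT) = 0.99850112; exp(-qT) = 0.99975003
C = S_0 * exp(-qT) * N(d1) - K * exp(-rT) * N(d2)
N(d1) = 0.15603362; N(d2) = 0.14098737
C = 25.7300 * 0.99975003 * 0.15603362 - 27.5700 * 0.99850112 * 0.14098737 = 0.1325

Answer: Price = 0.1325


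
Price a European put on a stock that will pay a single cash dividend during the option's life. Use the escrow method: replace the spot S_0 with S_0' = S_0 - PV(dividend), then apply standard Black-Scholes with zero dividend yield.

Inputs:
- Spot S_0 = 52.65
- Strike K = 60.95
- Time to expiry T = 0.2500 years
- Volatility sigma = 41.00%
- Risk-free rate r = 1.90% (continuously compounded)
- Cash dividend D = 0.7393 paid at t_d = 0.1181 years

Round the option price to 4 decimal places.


PV(D) = D * exp(-r * t_d) = 0.7393 * 0.99775862 = 0.73764294
S_0' = S_0 - PV(D) = 52.6500 - 0.73764294 = 51.91235706
d1 = (ln(S_0'/K) + (r + sigma^2/2)*T) / (sigma*sqrt(T)) = -0.65724147
d2 = d1 - sigma*sqrt(T) = -0.86224147
exp(-rT) = 0.99526126
N(-d1) = 0.74448717; N(-d2) = 0.80572267
P = K * exp(-rT) * N(-d2) - S_0' * N(-d1) = 60.9500 * 0.99526126 * 0.80572267 - 51.91235706 * 0.74448717 = 10.2280

Answer: Price = 10.2280


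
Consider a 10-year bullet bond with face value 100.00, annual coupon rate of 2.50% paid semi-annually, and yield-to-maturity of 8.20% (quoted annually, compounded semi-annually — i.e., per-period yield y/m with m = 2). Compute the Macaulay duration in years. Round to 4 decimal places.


Answer: Macaulay duration = 8.5211 years

Derivation:
Coupon per period c = face * coupon_rate / m = 1.250000
Periods per year m = 2; per-period yield y/m = 0.041000
Number of cashflows N = 20
Cashflows (t years, CF_t, discount factor 1/(1+y/m)^(m*t), PV):
  t = 0.5000: CF_t = 1.250000, DF = 0.960615, PV = 1.200768
  t = 1.0000: CF_t = 1.250000, DF = 0.922781, PV = 1.153476
  t = 1.5000: CF_t = 1.250000, DF = 0.886437, PV = 1.108046
  t = 2.0000: CF_t = 1.250000, DF = 0.851524, PV = 1.064405
  t = 2.5000: CF_t = 1.250000, DF = 0.817987, PV = 1.022484
  t = 3.0000: CF_t = 1.250000, DF = 0.785770, PV = 0.982213
  t = 3.5000: CF_t = 1.250000, DF = 0.754823, PV = 0.943528
  t = 4.0000: CF_t = 1.250000, DF = 0.725094, PV = 0.906367
  t = 4.5000: CF_t = 1.250000, DF = 0.696536, PV = 0.870670
  t = 5.0000: CF_t = 1.250000, DF = 0.669103, PV = 0.836378
  t = 5.5000: CF_t = 1.250000, DF = 0.642750, PV = 0.803437
  t = 6.0000: CF_t = 1.250000, DF = 0.617435, PV = 0.771794
  t = 6.5000: CF_t = 1.250000, DF = 0.593117, PV = 0.741396
  t = 7.0000: CF_t = 1.250000, DF = 0.569757, PV = 0.712196
  t = 7.5000: CF_t = 1.250000, DF = 0.547317, PV = 0.684146
  t = 8.0000: CF_t = 1.250000, DF = 0.525761, PV = 0.657201
  t = 8.5000: CF_t = 1.250000, DF = 0.505054, PV = 0.631317
  t = 9.0000: CF_t = 1.250000, DF = 0.485162, PV = 0.606453
  t = 9.5000: CF_t = 1.250000, DF = 0.466054, PV = 0.582567
  t = 10.0000: CF_t = 101.250000, DF = 0.447698, PV = 45.329449
Price P = sum_t PV_t = 61.608294
Macaulay numerator sum_t t * PV_t:
  t * PV_t at t = 0.5000: 0.600384
  t * PV_t at t = 1.0000: 1.153476
  t * PV_t at t = 1.5000: 1.662069
  t * PV_t at t = 2.0000: 2.128811
  t * PV_t at t = 2.5000: 2.556209
  t * PV_t at t = 3.0000: 2.946639
  t * PV_t at t = 3.5000: 3.302349
  t * PV_t at t = 4.0000: 3.625469
  t * PV_t at t = 4.5000: 3.918014
  t * PV_t at t = 5.0000: 4.181891
  t * PV_t at t = 5.5000: 4.418905
  t * PV_t at t = 6.0000: 4.630763
  t * PV_t at t = 6.5000: 4.819077
  t * PV_t at t = 7.0000: 4.985375
  t * PV_t at t = 7.5000: 5.131098
  t * PV_t at t = 8.0000: 5.257610
  t * PV_t at t = 8.5000: 5.366196
  t * PV_t at t = 9.0000: 5.458074
  t * PV_t at t = 9.5000: 5.534390
  t * PV_t at t = 10.0000: 453.294492
Macaulay duration D = (sum_t t * PV_t) / P = 524.971290 / 61.608294 = 8.521114


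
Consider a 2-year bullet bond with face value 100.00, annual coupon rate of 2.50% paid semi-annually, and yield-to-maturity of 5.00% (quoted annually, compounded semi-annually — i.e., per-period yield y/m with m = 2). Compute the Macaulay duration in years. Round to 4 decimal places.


Coupon per period c = face * coupon_rate / m = 1.250000
Periods per year m = 2; per-period yield y/m = 0.025000
Number of cashflows N = 4
Cashflows (t years, CF_t, discount factor 1/(1+y/m)^(m*t), PV):
  t = 0.5000: CF_t = 1.250000, DF = 0.975610, PV = 1.219512
  t = 1.0000: CF_t = 1.250000, DF = 0.951814, PV = 1.189768
  t = 1.5000: CF_t = 1.250000, DF = 0.928599, PV = 1.160749
  t = 2.0000: CF_t = 101.250000, DF = 0.905951, PV = 91.727503
Price P = sum_t PV_t = 95.297532
Macaulay numerator sum_t t * PV_t:
  t * PV_t at t = 0.5000: 0.609756
  t * PV_t at t = 1.0000: 1.189768
  t * PV_t at t = 1.5000: 1.741124
  t * PV_t at t = 2.0000: 183.455006
Macaulay duration D = (sum_t t * PV_t) / P = 186.995654 / 95.297532 = 1.962230

Answer: Macaulay duration = 1.9622 years


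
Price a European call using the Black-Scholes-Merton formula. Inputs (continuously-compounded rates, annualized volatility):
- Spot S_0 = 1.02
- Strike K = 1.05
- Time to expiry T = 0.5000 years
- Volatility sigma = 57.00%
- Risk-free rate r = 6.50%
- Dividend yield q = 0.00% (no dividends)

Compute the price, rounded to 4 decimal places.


d1 = (ln(S/K) + (r - q + 0.5*sigma^2) * T) / (sigma * sqrt(T)) = 0.21024012
d2 = d1 - sigma * sqrt(T) = -0.19281074
exp(-rT) = 0.96802245; exp(-qT) = 1.00000000
C = S_0 * exp(-qT) * N(d1) - K * exp(-rT) * N(d2)
N(d1) = 0.58325987; N(d2) = 0.42355359
C = 1.0200 * 1.00000000 * 0.58325987 - 1.0500 * 0.96802245 * 0.42355359 = 0.1644

Answer: Price = 0.1644


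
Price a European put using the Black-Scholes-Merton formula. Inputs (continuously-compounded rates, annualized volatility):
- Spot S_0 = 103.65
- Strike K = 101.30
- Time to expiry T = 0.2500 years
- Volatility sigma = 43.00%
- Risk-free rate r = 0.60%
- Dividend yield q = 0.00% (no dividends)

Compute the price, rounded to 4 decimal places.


d1 = (ln(S/K) + (r - q + 0.5*sigma^2) * T) / (sigma * sqrt(T)) = 0.22114385
d2 = d1 - sigma * sqrt(T) = 0.00614385
exp(-rT) = 0.99850112; exp(-qT) = 1.00000000
P = K * exp(-rT) * N(-d2) - S_0 * exp(-qT) * N(-d1)
N(-d1) = 0.41249021; N(-d2) = 0.49754897
P = 101.3000 * 0.99850112 * 0.49754897 - 103.6500 * 1.00000000 * 0.41249021 = 7.5716

Answer: Price = 7.5716


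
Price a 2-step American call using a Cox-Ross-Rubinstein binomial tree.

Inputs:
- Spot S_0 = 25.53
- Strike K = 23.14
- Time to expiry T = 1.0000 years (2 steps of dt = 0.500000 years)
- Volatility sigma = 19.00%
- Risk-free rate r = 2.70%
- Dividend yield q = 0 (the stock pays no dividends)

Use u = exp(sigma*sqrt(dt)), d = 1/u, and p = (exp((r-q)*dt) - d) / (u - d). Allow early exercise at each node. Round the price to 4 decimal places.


dt = T/N = 0.500000
u = exp(sigma*sqrt(dt)) = 1.143793; d = 1/u = 0.874284
p = (exp((r-q)*dt) - d) / (u - d) = 0.516893
Discount per step: exp(-r*dt) = 0.986591
Stock lattice S(k, i) with i counting down-moves:
  k=0: S(0,0) = 25.5300
  k=1: S(1,0) = 29.2010; S(1,1) = 22.3205
  k=2: S(2,0) = 33.4000; S(2,1) = 25.5300; S(2,2) = 19.5144
Terminal payoffs V(N, i) = max(S_T - K, 0):
  V(2,0) = 10.259964; V(2,1) = 2.390000; V(2,2) = 0.000000
Backward induction: V(k, i) = exp(-r*dt) * [p * V(k+1, i) + (1-p) * V(k+1, i+1)]; then take max(V_cont, immediate exercise) for American.
  V(1,0) = exp(-r*dt) * [p*10.259964 + (1-p)*2.390000] = 6.371337; exercise = 6.061046; V(1,0) = max -> 6.371337
  V(1,1) = exp(-r*dt) * [p*2.390000 + (1-p)*0.000000] = 1.218810; exercise = 0.000000; V(1,1) = max -> 1.218810
  V(0,0) = exp(-r*dt) * [p*6.371337 + (1-p)*1.218810] = 3.830061; exercise = 2.390000; V(0,0) = max -> 3.830061

Answer: Price = V(0,0) = 3.8301


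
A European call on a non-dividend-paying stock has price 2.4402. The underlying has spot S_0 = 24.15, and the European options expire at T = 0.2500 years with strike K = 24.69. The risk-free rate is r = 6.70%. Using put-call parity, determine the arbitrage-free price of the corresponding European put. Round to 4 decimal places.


Put-call parity: C - P = S_0 * exp(-qT) - K * exp(-rT).
S_0 * exp(-qT) = 24.1500 * 1.00000000 = 24.15000000
K * exp(-rT) = 24.6900 * 0.98338950 = 24.27988679
P = C - S*exp(-qT) + K*exp(-rT)
P = 2.4402 - 24.15000000 + 24.27988679 = 2.5701

Answer: Put price = 2.5701


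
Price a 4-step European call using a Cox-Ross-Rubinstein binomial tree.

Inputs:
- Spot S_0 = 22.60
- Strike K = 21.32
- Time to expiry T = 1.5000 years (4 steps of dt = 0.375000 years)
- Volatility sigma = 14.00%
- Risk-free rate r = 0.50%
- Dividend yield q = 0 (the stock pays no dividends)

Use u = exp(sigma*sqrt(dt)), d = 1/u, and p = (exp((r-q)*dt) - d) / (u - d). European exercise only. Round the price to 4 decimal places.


dt = T/N = 0.375000
u = exp(sigma*sqrt(dt)) = 1.089514; d = 1/u = 0.917840
p = (exp((r-q)*dt) - d) / (u - d) = 0.489512
Discount per step: exp(-r*dt) = 0.998127
Stock lattice S(k, i) with i counting down-moves:
  k=0: S(0,0) = 22.6000
  k=1: S(1,0) = 24.6230; S(1,1) = 20.7432
  k=2: S(2,0) = 26.8271; S(2,1) = 22.6000; S(2,2) = 19.0389
  k=3: S(3,0) = 29.2286; S(3,1) = 24.6230; S(3,2) = 20.7432; S(3,3) = 17.4747
  k=4: S(4,0) = 31.8449; S(4,1) = 26.8271; S(4,2) = 22.6000; S(4,3) = 19.0389; S(4,4) = 16.0390
Terminal payoffs V(N, i) = max(S_T - K, 0):
  V(4,0) = 10.524939; V(4,1) = 5.507143; V(4,2) = 1.280000; V(4,3) = 0.000000; V(4,4) = 0.000000
Backward induction: V(k, i) = exp(-r*dt) * [p * V(k+1, i) + (1-p) * V(k+1, i+1)].
  V(3,0) = exp(-r*dt) * [p*10.524939 + (1-p)*5.507143] = 7.948498
  V(3,1) = exp(-r*dt) * [p*5.507143 + (1-p)*1.280000] = 3.342964
  V(3,2) = exp(-r*dt) * [p*1.280000 + (1-p)*0.000000] = 0.625402
  V(3,3) = exp(-r*dt) * [p*0.000000 + (1-p)*0.000000] = 0.000000
  V(2,0) = exp(-r*dt) * [p*7.948498 + (1-p)*3.342964] = 5.586944
  V(2,1) = exp(-r*dt) * [p*3.342964 + (1-p)*0.625402] = 1.952018
  V(2,2) = exp(-r*dt) * [p*0.625402 + (1-p)*0.000000] = 0.305568
  V(1,0) = exp(-r*dt) * [p*5.586944 + (1-p)*1.952018] = 3.724369
  V(1,1) = exp(-r*dt) * [p*1.952018 + (1-p)*0.305568] = 1.109443
  V(0,0) = exp(-r*dt) * [p*3.724369 + (1-p)*1.109443] = 2.385005

Answer: Price = V(0,0) = 2.3850


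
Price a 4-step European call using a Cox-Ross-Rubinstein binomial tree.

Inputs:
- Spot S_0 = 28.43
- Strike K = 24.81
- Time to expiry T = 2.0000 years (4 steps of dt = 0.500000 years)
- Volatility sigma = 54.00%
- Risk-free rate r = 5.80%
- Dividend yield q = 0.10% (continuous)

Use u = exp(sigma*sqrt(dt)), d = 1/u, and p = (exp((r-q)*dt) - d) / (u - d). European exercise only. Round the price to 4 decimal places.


Answer: Price = V(0,0) = 11.0387

Derivation:
dt = T/N = 0.500000
u = exp(sigma*sqrt(dt)) = 1.464974; d = 1/u = 0.682606
p = (exp((r-q)*dt) - d) / (u - d) = 0.442636
Discount per step: exp(-r*dt) = 0.971416
Stock lattice S(k, i) with i counting down-moves:
  k=0: S(0,0) = 28.4300
  k=1: S(1,0) = 41.6492; S(1,1) = 19.4065
  k=2: S(2,0) = 61.0150; S(2,1) = 28.4300; S(2,2) = 13.2470
  k=3: S(3,0) = 89.3854; S(3,1) = 41.6492; S(3,2) = 19.4065; S(3,3) = 9.0425
  k=4: S(4,0) = 130.9474; S(4,1) = 61.0150; S(4,2) = 28.4300; S(4,3) = 13.2470; S(4,4) = 6.1724
Terminal payoffs V(N, i) = max(S_T - K, 0):
  V(4,0) = 106.137381; V(4,1) = 36.205031; V(4,2) = 3.620000; V(4,3) = 0.000000; V(4,4) = 0.000000
Backward induction: V(k, i) = exp(-r*dt) * [p * V(k+1, i) + (1-p) * V(k+1, i+1)].
  V(3,0) = exp(-r*dt) * [p*106.137381 + (1-p)*36.205031] = 65.239925
  V(3,1) = exp(-r*dt) * [p*36.205031 + (1-p)*3.620000] = 17.527556
  V(3,2) = exp(-r*dt) * [p*3.620000 + (1-p)*0.000000] = 1.556541
  V(3,3) = exp(-r*dt) * [p*0.000000 + (1-p)*0.000000] = 0.000000
  V(2,0) = exp(-r*dt) * [p*65.239925 + (1-p)*17.527556] = 37.542092
  V(2,1) = exp(-r*dt) * [p*17.527556 + (1-p)*1.556541] = 8.379323
  V(2,2) = exp(-r*dt) * [p*1.556541 + (1-p)*0.000000] = 0.669287
  V(1,0) = exp(-r*dt) * [p*37.542092 + (1-p)*8.379323] = 20.679324
  V(1,1) = exp(-r*dt) * [p*8.379323 + (1-p)*0.669287] = 3.965345
  V(0,0) = exp(-r*dt) * [p*20.679324 + (1-p)*3.965345] = 11.038738


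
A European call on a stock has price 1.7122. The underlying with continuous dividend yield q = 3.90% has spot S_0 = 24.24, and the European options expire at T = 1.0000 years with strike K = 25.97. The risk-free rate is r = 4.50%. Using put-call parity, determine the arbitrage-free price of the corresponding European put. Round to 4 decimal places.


Answer: Put price = 3.2266

Derivation:
Put-call parity: C - P = S_0 * exp(-qT) - K * exp(-rT).
S_0 * exp(-qT) = 24.2400 * 0.96175071 = 23.31283719
K * exp(-rT) = 25.9700 * 0.95599748 = 24.82725460
P = C - S*exp(-qT) + K*exp(-rT)
P = 1.7122 - 23.31283719 + 24.82725460 = 3.2266


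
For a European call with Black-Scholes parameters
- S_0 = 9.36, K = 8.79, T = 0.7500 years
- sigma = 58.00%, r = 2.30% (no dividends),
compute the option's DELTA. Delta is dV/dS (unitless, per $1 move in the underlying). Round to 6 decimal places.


d1 = 0.4105768282; d2 = -0.0917179060
phi(d1) = 0.3666948680; exp(-qT) = 1.0000000000; exp(-rT) = 0.9828979294
N(d1) = 0.6593085712
Delta = exp(-qT) * N(d1) = 1.0000000000 * 0.6593085712 = 0.659309

Answer: Delta = 0.659309


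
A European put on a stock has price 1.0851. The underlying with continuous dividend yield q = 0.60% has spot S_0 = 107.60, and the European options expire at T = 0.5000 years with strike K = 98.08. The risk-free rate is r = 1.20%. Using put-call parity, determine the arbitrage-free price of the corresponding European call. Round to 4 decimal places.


Put-call parity: C - P = S_0 * exp(-qT) - K * exp(-rT).
S_0 * exp(-qT) = 107.6000 * 0.99700450 = 107.27768372
K * exp(-rT) = 98.0800 * 0.99401796 = 97.49328191
C = P + S*exp(-qT) - K*exp(-rT)
C = 1.0851 + 107.27768372 - 97.49328191 = 10.8695

Answer: Call price = 10.8695


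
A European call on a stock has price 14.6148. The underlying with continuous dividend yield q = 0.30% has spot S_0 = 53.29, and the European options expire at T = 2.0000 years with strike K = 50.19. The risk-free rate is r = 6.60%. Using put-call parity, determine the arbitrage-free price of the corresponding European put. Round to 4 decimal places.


Put-call parity: C - P = S_0 * exp(-qT) - K * exp(-rT).
S_0 * exp(-qT) = 53.2900 * 0.99401796 = 52.97121730
K * exp(-rT) = 50.1900 * 0.87634100 = 43.98355454
P = C - S*exp(-qT) + K*exp(-rT)
P = 14.6148 - 52.97121730 + 43.98355454 = 5.6271

Answer: Put price = 5.6271


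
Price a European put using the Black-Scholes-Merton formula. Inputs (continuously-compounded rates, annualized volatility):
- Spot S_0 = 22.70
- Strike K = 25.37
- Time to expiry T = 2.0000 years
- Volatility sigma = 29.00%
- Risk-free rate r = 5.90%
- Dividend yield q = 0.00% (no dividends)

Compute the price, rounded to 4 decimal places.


Answer: Price = 3.5993

Derivation:
d1 = (ln(S/K) + (r - q + 0.5*sigma^2) * T) / (sigma * sqrt(T)) = 0.22163543
d2 = d1 - sigma * sqrt(T) = -0.18848650
exp(-rT) = 0.88869605; exp(-qT) = 1.00000000
P = K * exp(-rT) * N(-d2) - S_0 * exp(-qT) * N(-d1)
N(-d1) = 0.41229885; N(-d2) = 0.57475235
P = 25.3700 * 0.88869605 * 0.57475235 - 22.7000 * 1.00000000 * 0.41229885 = 3.5993


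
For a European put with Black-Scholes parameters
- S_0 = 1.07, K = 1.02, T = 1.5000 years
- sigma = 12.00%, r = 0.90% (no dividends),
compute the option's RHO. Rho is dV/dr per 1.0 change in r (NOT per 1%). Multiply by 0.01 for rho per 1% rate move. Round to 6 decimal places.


d1 = 0.4909595382; d2 = 0.3439901536
phi(d1) = 0.3536458935; exp(-qT) = 1.0000000000; exp(-rT) = 0.9865907163
N(-d2) = 0.3654268455
Rho = -K*T*exp(-rT)*N(-d2) = -1.0200 * 1.5000 * 0.9865907163 * 0.3654268455 = -0.551606

Answer: Rho = -0.551606


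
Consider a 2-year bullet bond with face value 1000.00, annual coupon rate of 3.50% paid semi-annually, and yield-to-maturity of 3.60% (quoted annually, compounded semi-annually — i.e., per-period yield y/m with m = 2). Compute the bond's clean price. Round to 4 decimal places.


Coupon per period c = face * coupon_rate / m = 17.500000
Periods per year m = 2; per-period yield y/m = 0.018000
Number of cashflows N = 4
Cashflows (t years, CF_t, discount factor 1/(1+y/m)^(m*t), PV):
  t = 0.5000: CF_t = 17.500000, DF = 0.982318, PV = 17.190570
  t = 1.0000: CF_t = 17.500000, DF = 0.964949, PV = 16.886611
  t = 1.5000: CF_t = 17.500000, DF = 0.947887, PV = 16.588026
  t = 2.0000: CF_t = 1017.500000, DF = 0.931127, PV = 947.421652
Price P = sum_t PV_t = 998.086859

Answer: Price = 998.0869


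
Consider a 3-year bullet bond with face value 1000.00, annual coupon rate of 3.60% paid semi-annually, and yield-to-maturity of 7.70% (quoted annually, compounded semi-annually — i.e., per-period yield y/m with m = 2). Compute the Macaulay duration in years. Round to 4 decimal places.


Coupon per period c = face * coupon_rate / m = 18.000000
Periods per year m = 2; per-period yield y/m = 0.038500
Number of cashflows N = 6
Cashflows (t years, CF_t, discount factor 1/(1+y/m)^(m*t), PV):
  t = 0.5000: CF_t = 18.000000, DF = 0.962927, PV = 17.332691
  t = 1.0000: CF_t = 18.000000, DF = 0.927229, PV = 16.690122
  t = 1.5000: CF_t = 18.000000, DF = 0.892854, PV = 16.071374
  t = 2.0000: CF_t = 18.000000, DF = 0.859754, PV = 15.475565
  t = 2.5000: CF_t = 18.000000, DF = 0.827880, PV = 14.901844
  t = 3.0000: CF_t = 1018.000000, DF = 0.797188, PV = 811.537836
Price P = sum_t PV_t = 892.009431
Macaulay numerator sum_t t * PV_t:
  t * PV_t at t = 0.5000: 8.666346
  t * PV_t at t = 1.0000: 16.690122
  t * PV_t at t = 1.5000: 24.107061
  t * PV_t at t = 2.0000: 30.951129
  t * PV_t at t = 2.5000: 37.254609
  t * PV_t at t = 3.0000: 2434.613509
Macaulay duration D = (sum_t t * PV_t) / P = 2552.282775 / 892.009431 = 2.861273

Answer: Macaulay duration = 2.8613 years


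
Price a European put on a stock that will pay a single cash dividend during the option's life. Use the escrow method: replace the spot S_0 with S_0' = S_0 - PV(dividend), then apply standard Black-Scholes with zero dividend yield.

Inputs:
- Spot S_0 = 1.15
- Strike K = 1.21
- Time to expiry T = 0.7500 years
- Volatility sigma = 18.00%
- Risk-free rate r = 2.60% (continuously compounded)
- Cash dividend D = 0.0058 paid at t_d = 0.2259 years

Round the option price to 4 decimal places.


PV(D) = D * exp(-r * t_d) = 0.0058 * 0.99414381 = 0.00576603
S_0' = S_0 - PV(D) = 1.1500 - 0.00576603 = 1.14423397
d1 = (ln(S_0'/K) + (r + sigma^2/2)*T) / (sigma*sqrt(T)) = -0.15546742
d2 = d1 - sigma*sqrt(T) = -0.31135199
exp(-rT) = 0.98068890
N(-d1) = 0.56177358; N(-d2) = 0.62223348
P = K * exp(-rT) * N(-d2) - S_0' * N(-d1) = 1.2100 * 0.98068890 * 0.62223348 - 1.14423397 * 0.56177358 = 0.0956

Answer: Price = 0.0956


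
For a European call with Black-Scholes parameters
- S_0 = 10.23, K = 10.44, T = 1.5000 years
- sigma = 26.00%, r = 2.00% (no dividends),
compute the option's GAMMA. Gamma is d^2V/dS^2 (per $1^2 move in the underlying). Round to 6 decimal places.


Answer: Gamma = 0.120284

Derivation:
d1 = 0.1896156212; d2 = -0.1288180453
phi(d1) = 0.3918345576; exp(-qT) = 1.0000000000; exp(-rT) = 0.9704455335
Gamma = exp(-qT) * phi(d1) / (S * sigma * sqrt(T)) = 1.0000000000 * 0.3918345576 / (10.2300 * 0.2600 * 1.2247448714) = 0.120284


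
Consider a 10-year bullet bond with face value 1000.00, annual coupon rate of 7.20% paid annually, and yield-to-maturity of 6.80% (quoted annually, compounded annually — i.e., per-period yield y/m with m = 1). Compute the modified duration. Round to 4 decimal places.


Answer: Modified duration = 7.0216

Derivation:
Coupon per period c = face * coupon_rate / m = 72.000000
Periods per year m = 1; per-period yield y/m = 0.068000
Number of cashflows N = 10
Cashflows (t years, CF_t, discount factor 1/(1+y/m)^(m*t), PV):
  t = 1.0000: CF_t = 72.000000, DF = 0.936330, PV = 67.415730
  t = 2.0000: CF_t = 72.000000, DF = 0.876713, PV = 63.123343
  t = 3.0000: CF_t = 72.000000, DF = 0.820892, PV = 59.104254
  t = 4.0000: CF_t = 72.000000, DF = 0.768626, PV = 55.341062
  t = 5.0000: CF_t = 72.000000, DF = 0.719687, PV = 51.817473
  t = 6.0000: CF_t = 72.000000, DF = 0.673864, PV = 48.518234
  t = 7.0000: CF_t = 72.000000, DF = 0.630959, PV = 45.429058
  t = 8.0000: CF_t = 72.000000, DF = 0.590786, PV = 42.536571
  t = 9.0000: CF_t = 72.000000, DF = 0.553170, PV = 39.828250
  t = 10.0000: CF_t = 1072.000000, DF = 0.517950, PV = 555.241934
Price P = sum_t PV_t = 1028.355908
First compute Macaulay numerator sum_t t * PV_t:
  t * PV_t at t = 1.0000: 67.415730
  t * PV_t at t = 2.0000: 126.246686
  t * PV_t at t = 3.0000: 177.312761
  t * PV_t at t = 4.0000: 221.364246
  t * PV_t at t = 5.0000: 259.087367
  t * PV_t at t = 6.0000: 291.109401
  t * PV_t at t = 7.0000: 318.003403
  t * PV_t at t = 8.0000: 340.292566
  t * PV_t at t = 9.0000: 358.454248
  t * PV_t at t = 10.0000: 5552.419342
Macaulay duration D = 7711.705751 / 1028.355908 = 7.499063
Modified duration = D / (1 + y/m) = 7.499063 / (1 + 0.068000) = 7.021595


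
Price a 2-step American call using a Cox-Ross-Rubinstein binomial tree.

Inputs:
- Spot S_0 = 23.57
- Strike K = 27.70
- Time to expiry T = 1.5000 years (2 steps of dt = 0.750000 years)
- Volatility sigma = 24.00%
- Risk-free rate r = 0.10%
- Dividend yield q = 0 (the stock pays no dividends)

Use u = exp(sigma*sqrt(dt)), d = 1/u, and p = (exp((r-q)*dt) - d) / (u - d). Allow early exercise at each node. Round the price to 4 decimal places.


Answer: Price = V(0,0) = 1.6214

Derivation:
dt = T/N = 0.750000
u = exp(sigma*sqrt(dt)) = 1.231024; d = 1/u = 0.812332
p = (exp((r-q)*dt) - d) / (u - d) = 0.450017
Discount per step: exp(-r*dt) = 0.999250
Stock lattice S(k, i) with i counting down-moves:
  k=0: S(0,0) = 23.5700
  k=1: S(1,0) = 29.0152; S(1,1) = 19.1467
  k=2: S(2,0) = 35.7184; S(2,1) = 23.5700; S(2,2) = 15.5535
Terminal payoffs V(N, i) = max(S_T - K, 0):
  V(2,0) = 8.018434; V(2,1) = 0.000000; V(2,2) = 0.000000
Backward induction: V(k, i) = exp(-r*dt) * [p * V(k+1, i) + (1-p) * V(k+1, i+1)]; then take max(V_cont, immediate exercise) for American.
  V(1,0) = exp(-r*dt) * [p*8.018434 + (1-p)*0.000000] = 3.605724; exercise = 1.315229; V(1,0) = max -> 3.605724
  V(1,1) = exp(-r*dt) * [p*0.000000 + (1-p)*0.000000] = 0.000000; exercise = 0.000000; V(1,1) = max -> 0.000000
  V(0,0) = exp(-r*dt) * [p*3.605724 + (1-p)*0.000000] = 1.621419; exercise = 0.000000; V(0,0) = max -> 1.621419


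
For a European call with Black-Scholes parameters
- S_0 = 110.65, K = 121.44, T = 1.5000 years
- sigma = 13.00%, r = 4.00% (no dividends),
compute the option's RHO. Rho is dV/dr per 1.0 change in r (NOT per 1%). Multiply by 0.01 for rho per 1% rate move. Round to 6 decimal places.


Answer: Rho = 66.388635

Derivation:
d1 = -0.1279591280; d2 = -0.2871759613
phi(d1) = 0.3956895648; exp(-qT) = 1.0000000000; exp(-rT) = 0.9417645336
N(d2) = 0.3869887958
Rho = K*T*exp(-rT)*N(d2) = 121.4400 * 1.5000 * 0.9417645336 * 0.3869887958 = 66.388635


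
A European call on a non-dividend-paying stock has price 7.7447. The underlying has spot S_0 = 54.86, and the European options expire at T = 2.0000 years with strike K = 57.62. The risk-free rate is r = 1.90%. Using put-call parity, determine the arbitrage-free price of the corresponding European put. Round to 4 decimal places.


Put-call parity: C - P = S_0 * exp(-qT) - K * exp(-rT).
S_0 * exp(-qT) = 54.8600 * 1.00000000 = 54.86000000
K * exp(-rT) = 57.6200 * 0.96271294 = 55.47151965
P = C - S*exp(-qT) + K*exp(-rT)
P = 7.7447 - 54.86000000 + 55.47151965 = 8.3562

Answer: Put price = 8.3562


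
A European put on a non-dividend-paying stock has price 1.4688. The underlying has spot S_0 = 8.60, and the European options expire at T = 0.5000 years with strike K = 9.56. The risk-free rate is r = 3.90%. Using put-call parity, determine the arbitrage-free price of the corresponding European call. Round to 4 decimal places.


Answer: Call price = 0.6934

Derivation:
Put-call parity: C - P = S_0 * exp(-qT) - K * exp(-rT).
S_0 * exp(-qT) = 8.6000 * 1.00000000 = 8.60000000
K * exp(-rT) = 9.5600 * 0.98068890 = 9.37538584
C = P + S*exp(-qT) - K*exp(-rT)
C = 1.4688 + 8.60000000 - 9.37538584 = 0.6934


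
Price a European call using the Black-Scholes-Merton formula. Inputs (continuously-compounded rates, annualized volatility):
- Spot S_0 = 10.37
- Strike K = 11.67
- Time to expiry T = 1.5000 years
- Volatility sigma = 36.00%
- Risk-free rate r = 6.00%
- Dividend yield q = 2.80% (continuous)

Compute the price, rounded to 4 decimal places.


Answer: Price = 1.4592

Derivation:
d1 = (ln(S/K) + (r - q + 0.5*sigma^2) * T) / (sigma * sqrt(T)) = 0.06145401
d2 = d1 - sigma * sqrt(T) = -0.37945414
exp(-rT) = 0.91393119; exp(-qT) = 0.95886978
C = S_0 * exp(-qT) * N(d1) - K * exp(-rT) * N(d2)
N(d1) = 0.52450118; N(d2) = 0.35217533
C = 10.3700 * 0.95886978 * 0.52450118 - 11.6700 * 0.91393119 * 0.35217533 = 1.4592


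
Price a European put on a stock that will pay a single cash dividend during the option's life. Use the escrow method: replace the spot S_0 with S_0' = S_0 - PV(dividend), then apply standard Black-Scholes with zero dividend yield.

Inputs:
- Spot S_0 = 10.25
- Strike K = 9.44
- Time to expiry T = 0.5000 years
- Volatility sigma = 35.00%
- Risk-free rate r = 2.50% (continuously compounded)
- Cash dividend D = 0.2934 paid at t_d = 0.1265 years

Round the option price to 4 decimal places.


PV(D) = D * exp(-r * t_d) = 0.2934 * 0.99684250 = 0.29247359
S_0' = S_0 - PV(D) = 10.2500 - 0.29247359 = 9.95752641
d1 = (ln(S_0'/K) + (r + sigma^2/2)*T) / (sigma*sqrt(T)) = 0.38990962
d2 = d1 - sigma*sqrt(T) = 0.14242225
exp(-rT) = 0.98757780
N(-d1) = 0.34830169; N(-d2) = 0.44337324
P = K * exp(-rT) * N(-d2) - S_0' * N(-d1) = 9.4400 * 0.98757780 * 0.44337324 - 9.95752641 * 0.34830169 = 0.6652

Answer: Price = 0.6652


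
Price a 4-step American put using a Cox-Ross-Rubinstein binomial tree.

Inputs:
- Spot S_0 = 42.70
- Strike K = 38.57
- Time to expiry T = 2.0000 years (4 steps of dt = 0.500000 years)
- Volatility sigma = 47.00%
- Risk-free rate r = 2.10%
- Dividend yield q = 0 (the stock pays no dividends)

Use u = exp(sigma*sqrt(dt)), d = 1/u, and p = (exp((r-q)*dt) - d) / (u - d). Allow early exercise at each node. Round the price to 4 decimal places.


Answer: Price = V(0,0) = 7.7910

Derivation:
dt = T/N = 0.500000
u = exp(sigma*sqrt(dt)) = 1.394227; d = 1/u = 0.717243
p = (exp((r-q)*dt) - d) / (u - d) = 0.433263
Discount per step: exp(-r*dt) = 0.989555
Stock lattice S(k, i) with i counting down-moves:
  k=0: S(0,0) = 42.7000
  k=1: S(1,0) = 59.5335; S(1,1) = 30.6263
  k=2: S(2,0) = 83.0032; S(2,1) = 42.7000; S(2,2) = 21.9665
  k=3: S(3,0) = 115.7253; S(3,1) = 59.5335; S(3,2) = 30.6263; S(3,3) = 15.7553
  k=4: S(4,0) = 161.3474; S(4,1) = 83.0032; S(4,2) = 42.7000; S(4,3) = 21.9665; S(4,4) = 11.3004
Terminal payoffs V(N, i) = max(K - S_T, 0):
  V(4,0) = 0.000000; V(4,1) = 0.000000; V(4,2) = 0.000000; V(4,3) = 16.603500; V(4,4) = 27.269599
Backward induction: V(k, i) = exp(-r*dt) * [p * V(k+1, i) + (1-p) * V(k+1, i+1)]; then take max(V_cont, immediate exercise) for American.
  V(3,0) = exp(-r*dt) * [p*0.000000 + (1-p)*0.000000] = 0.000000; exercise = 0.000000; V(3,0) = max -> 0.000000
  V(3,1) = exp(-r*dt) * [p*0.000000 + (1-p)*0.000000] = 0.000000; exercise = 0.000000; V(3,1) = max -> 0.000000
  V(3,2) = exp(-r*dt) * [p*0.000000 + (1-p)*16.603500] = 9.311532; exercise = 7.943712; V(3,2) = max -> 9.311532
  V(3,3) = exp(-r*dt) * [p*16.603500 + (1-p)*27.269599] = 22.411809; exercise = 22.814676; V(3,3) = max -> 22.814676
  V(2,0) = exp(-r*dt) * [p*0.000000 + (1-p)*0.000000] = 0.000000; exercise = 0.000000; V(2,0) = max -> 0.000000
  V(2,1) = exp(-r*dt) * [p*0.000000 + (1-p)*9.311532] = 5.222069; exercise = 0.000000; V(2,1) = max -> 5.222069
  V(2,2) = exp(-r*dt) * [p*9.311532 + (1-p)*22.814676] = 16.787070; exercise = 16.603500; V(2,2) = max -> 16.787070
  V(1,0) = exp(-r*dt) * [p*0.000000 + (1-p)*5.222069] = 2.928627; exercise = 0.000000; V(1,0) = max -> 2.928627
  V(1,1) = exp(-r*dt) * [p*5.222069 + (1-p)*16.787070] = 11.653378; exercise = 7.943712; V(1,1) = max -> 11.653378
  V(0,0) = exp(-r*dt) * [p*2.928627 + (1-p)*11.653378] = 7.791029; exercise = 0.000000; V(0,0) = max -> 7.791029


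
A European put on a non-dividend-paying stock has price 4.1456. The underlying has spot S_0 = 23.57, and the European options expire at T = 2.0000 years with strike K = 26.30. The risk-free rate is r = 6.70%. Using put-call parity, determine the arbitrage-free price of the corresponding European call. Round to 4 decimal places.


Answer: Call price = 4.7139

Derivation:
Put-call parity: C - P = S_0 * exp(-qT) - K * exp(-rT).
S_0 * exp(-qT) = 23.5700 * 1.00000000 = 23.57000000
K * exp(-rT) = 26.3000 * 0.87459006 = 23.00171870
C = P + S*exp(-qT) - K*exp(-rT)
C = 4.1456 + 23.57000000 - 23.00171870 = 4.7139


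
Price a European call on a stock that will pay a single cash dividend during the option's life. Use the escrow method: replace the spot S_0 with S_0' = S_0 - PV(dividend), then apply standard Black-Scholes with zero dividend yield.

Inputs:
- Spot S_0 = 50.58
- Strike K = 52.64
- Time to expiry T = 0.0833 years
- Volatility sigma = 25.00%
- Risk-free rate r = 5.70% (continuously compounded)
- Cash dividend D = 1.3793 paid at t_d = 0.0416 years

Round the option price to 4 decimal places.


Answer: Price = 0.3886

Derivation:
PV(D) = D * exp(-r * t_d) = 1.3793 * 0.99763161 = 1.37603328
S_0' = S_0 - PV(D) = 50.5800 - 1.37603328 = 49.20396672
d1 = (ln(S_0'/K) + (r + sigma^2/2)*T) / (sigma*sqrt(T)) = -0.83364092
d2 = d1 - sigma*sqrt(T) = -0.90579527
exp(-rT) = 0.99526315
N(d1) = 0.20224168; N(d2) = 0.18252211
C = S_0' * N(d1) - K * exp(-rT) * N(d2) = 49.20396672 * 0.20224168 - 52.6400 * 0.99526315 * 0.18252211 = 0.3886


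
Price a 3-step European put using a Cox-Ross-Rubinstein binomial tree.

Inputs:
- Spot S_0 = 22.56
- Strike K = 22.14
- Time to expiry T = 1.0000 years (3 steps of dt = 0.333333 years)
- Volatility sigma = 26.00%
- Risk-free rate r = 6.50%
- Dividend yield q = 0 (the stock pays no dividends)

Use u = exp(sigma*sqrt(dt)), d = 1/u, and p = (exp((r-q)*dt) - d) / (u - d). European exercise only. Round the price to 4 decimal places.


Answer: Price = V(0,0) = 1.6156

Derivation:
dt = T/N = 0.333333
u = exp(sigma*sqrt(dt)) = 1.161963; d = 1/u = 0.860612
p = (exp((r-q)*dt) - d) / (u - d) = 0.535226
Discount per step: exp(-r*dt) = 0.978566
Stock lattice S(k, i) with i counting down-moves:
  k=0: S(0,0) = 22.5600
  k=1: S(1,0) = 26.2139; S(1,1) = 19.4154
  k=2: S(2,0) = 30.4596; S(2,1) = 22.5600; S(2,2) = 16.7091
  k=3: S(3,0) = 35.3929; S(3,1) = 26.2139; S(3,2) = 19.4154; S(3,3) = 14.3801
Terminal payoffs V(N, i) = max(K - S_T, 0):
  V(3,0) = 0.000000; V(3,1) = 0.000000; V(3,2) = 2.724585; V(3,3) = 7.759901
Backward induction: V(k, i) = exp(-r*dt) * [p * V(k+1, i) + (1-p) * V(k+1, i+1)].
  V(2,0) = exp(-r*dt) * [p*0.000000 + (1-p)*0.000000] = 0.000000
  V(2,1) = exp(-r*dt) * [p*0.000000 + (1-p)*2.724585] = 1.239176
  V(2,2) = exp(-r*dt) * [p*2.724585 + (1-p)*7.759901] = 4.956313
  V(1,0) = exp(-r*dt) * [p*0.000000 + (1-p)*1.239176] = 0.563593
  V(1,1) = exp(-r*dt) * [p*1.239176 + (1-p)*4.956313] = 2.903216
  V(0,0) = exp(-r*dt) * [p*0.563593 + (1-p)*2.903216] = 1.615603


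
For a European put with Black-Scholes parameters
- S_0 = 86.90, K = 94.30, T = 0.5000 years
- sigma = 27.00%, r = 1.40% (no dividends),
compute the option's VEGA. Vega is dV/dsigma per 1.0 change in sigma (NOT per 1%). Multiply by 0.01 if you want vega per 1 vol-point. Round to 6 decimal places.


Answer: Vega = 23.463812

Derivation:
d1 = -0.2959276311; d2 = -0.4868464620
phi(d1) = 0.3818508794; exp(-qT) = 1.0000000000; exp(-rT) = 0.9930244429
Vega = S * exp(-qT) * phi(d1) * sqrt(T) = 86.9000 * 1.0000000000 * 0.3818508794 * 0.7071067812 = 23.463812


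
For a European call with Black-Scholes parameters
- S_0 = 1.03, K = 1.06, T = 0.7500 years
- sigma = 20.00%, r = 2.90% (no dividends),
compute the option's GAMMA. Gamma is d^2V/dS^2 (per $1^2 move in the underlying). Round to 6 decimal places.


Answer: Gamma = 2.233800

Derivation:
d1 = 0.0464183503; d2 = -0.1267867304
phi(d1) = 0.3985127187; exp(-qT) = 1.0000000000; exp(-rT) = 0.9784848257
Gamma = exp(-qT) * phi(d1) / (S * sigma * sqrt(T)) = 1.0000000000 * 0.3985127187 / (1.0300 * 0.2000 * 0.8660254038) = 2.233800


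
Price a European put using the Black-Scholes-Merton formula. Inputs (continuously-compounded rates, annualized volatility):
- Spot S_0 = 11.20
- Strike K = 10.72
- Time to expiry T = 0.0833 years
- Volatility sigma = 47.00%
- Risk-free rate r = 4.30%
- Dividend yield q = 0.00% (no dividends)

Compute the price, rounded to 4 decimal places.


Answer: Price = 0.3681

Derivation:
d1 = (ln(S/K) + (r - q + 0.5*sigma^2) * T) / (sigma * sqrt(T)) = 0.41713922
d2 = d1 - sigma * sqrt(T) = 0.28148904
exp(-rT) = 0.99642451; exp(-qT) = 1.00000000
P = K * exp(-rT) * N(-d2) - S_0 * exp(-qT) * N(-d1)
N(-d1) = 0.33828829; N(-d2) = 0.38916767
P = 10.7200 * 0.99642451 * 0.38916767 - 11.2000 * 1.00000000 * 0.33828829 = 0.3681
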